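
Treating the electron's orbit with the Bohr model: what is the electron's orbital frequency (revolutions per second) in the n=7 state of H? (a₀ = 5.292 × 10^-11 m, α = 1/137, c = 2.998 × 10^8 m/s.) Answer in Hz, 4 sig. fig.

1.919 × 10^13 Hz

r = n²a₀/Z = 2.593 × 10^-9 m, v = Zαc/n = 3.126 × 10^5 m/s
f = v/(2πr) = 1.919 × 10^13 Hz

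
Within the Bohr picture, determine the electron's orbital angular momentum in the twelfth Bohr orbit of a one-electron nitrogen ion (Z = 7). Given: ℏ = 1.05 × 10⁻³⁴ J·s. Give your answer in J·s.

L_n = nℏ = 12 × 1.05 × 10⁻³⁴ = 1.26 × 10⁻³³ J·s

1.26 × 10⁻³³ J·s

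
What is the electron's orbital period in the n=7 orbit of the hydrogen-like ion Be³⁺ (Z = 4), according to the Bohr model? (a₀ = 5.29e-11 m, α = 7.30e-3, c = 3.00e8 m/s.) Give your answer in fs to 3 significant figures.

r = n²a₀/Z = 7²·5.29e-11/4 = 6.48e-10 m
v = Zαc/n = 4·0.00730·3.00e8/7 = 1.25e6 m/s
T = 2πr/v = 3.25e-15 s = 3.25 fs

3.25 fs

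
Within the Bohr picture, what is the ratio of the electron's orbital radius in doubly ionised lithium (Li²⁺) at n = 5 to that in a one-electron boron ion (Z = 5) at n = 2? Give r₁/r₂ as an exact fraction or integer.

r ∝ Z^-1 · n^2
r₁/r₂ = (3/5)^-1 · (5/2)^2 = 125/12

125/12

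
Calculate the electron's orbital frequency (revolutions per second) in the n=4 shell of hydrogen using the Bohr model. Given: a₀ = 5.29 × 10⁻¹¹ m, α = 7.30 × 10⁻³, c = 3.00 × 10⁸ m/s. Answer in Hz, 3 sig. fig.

1.03 × 10¹⁴ Hz

r = n²a₀/Z = 8.46 × 10⁻¹⁰ m, v = Zαc/n = 5.47 × 10⁵ m/s
f = v/(2πr) = 1.03 × 10¹⁴ Hz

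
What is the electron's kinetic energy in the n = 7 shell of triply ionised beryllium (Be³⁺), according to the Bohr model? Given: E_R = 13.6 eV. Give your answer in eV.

4.44 eV

For a Coulomb orbit the virial theorem gives K = −E_n.
E_n = −E_R·Z²/n², so K = E_R·Z²/n² = 13.6 × 4²/7² = 4.44 eV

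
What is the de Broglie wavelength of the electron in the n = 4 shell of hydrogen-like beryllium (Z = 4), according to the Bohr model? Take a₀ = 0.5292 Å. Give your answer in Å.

The Bohr quantisation condition is nλ = 2πr_n.
r_n = n²a₀/Z = 2.117 Å
λ = 2πr_n/n = 2π·2.117/4 = 3.325 Å

3.325 Å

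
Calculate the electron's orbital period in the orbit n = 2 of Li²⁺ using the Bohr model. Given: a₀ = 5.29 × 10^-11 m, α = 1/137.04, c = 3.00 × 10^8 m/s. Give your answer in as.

135 as

r = n²a₀/Z = 2²·5.29 × 10^-11/3 = 7.05 × 10^-11 m
v = Zαc/n = 3·0.00730·3.00 × 10^8/2 = 3.28 × 10^6 m/s
T = 2πr/v = 1.35 × 10^-16 s = 135 as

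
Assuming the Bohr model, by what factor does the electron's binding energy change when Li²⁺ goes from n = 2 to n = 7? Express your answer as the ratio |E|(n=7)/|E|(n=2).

|E| ∝ Z^2 · n^-2; with Z fixed, |E| ∝ n^-2.
|E|(n=7)/|E|(n=2) = (7/2)^-2 = 4/49

4/49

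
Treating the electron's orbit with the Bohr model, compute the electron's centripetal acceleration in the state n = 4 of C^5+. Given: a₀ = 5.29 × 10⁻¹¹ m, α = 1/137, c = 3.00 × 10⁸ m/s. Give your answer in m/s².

7.65 × 10²² m/s²

r = n²a₀/Z = 1.41 × 10⁻¹⁰ m, v = Zαc/n = 3.28 × 10⁶ m/s
a = v²/r = (3.28 × 10⁶)² / 1.41 × 10⁻¹⁰ = 7.65 × 10²² m/s²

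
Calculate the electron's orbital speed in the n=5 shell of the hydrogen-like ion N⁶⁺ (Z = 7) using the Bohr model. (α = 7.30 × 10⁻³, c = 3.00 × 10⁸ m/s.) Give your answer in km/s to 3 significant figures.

v_n = Zαc/n = 7 × 0.00730 × 3.00 × 10⁸ / 5
    = 3070 km/s

3070 km/s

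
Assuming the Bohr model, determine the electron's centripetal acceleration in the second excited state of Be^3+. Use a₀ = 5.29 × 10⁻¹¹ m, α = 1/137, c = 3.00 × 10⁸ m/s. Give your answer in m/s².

7.16 × 10²² m/s²

r = n²a₀/Z = 1.19 × 10⁻¹⁰ m, v = Zαc/n = 2.92 × 10⁶ m/s
a = v²/r = (2.92 × 10⁶)² / 1.19 × 10⁻¹⁰ = 7.16 × 10²² m/s²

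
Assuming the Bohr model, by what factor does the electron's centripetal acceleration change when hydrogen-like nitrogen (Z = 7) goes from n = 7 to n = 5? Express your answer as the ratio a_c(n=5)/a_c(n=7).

2401/625

a_c ∝ Z^3 · n^-4; with Z fixed, a_c ∝ n^-4.
a_c(n=5)/a_c(n=7) = (5/7)^-4 = 2401/625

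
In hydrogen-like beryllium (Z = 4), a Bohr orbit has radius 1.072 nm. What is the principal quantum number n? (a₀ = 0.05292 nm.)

9

r_n = n²a₀/Z ⇒ n² = rZ/a₀ = 1.072 × 4 / 0.05292 ≈ 81.03
n = 9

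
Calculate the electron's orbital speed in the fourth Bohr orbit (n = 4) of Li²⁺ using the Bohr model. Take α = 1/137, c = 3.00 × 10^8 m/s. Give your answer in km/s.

v_n = Zαc/n = 3 × 0.00730 × 3.00 × 10^8 / 4
    = 1640 km/s

1640 km/s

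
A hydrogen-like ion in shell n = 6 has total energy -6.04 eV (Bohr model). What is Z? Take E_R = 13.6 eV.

E_n = −E_R Z²/n² ⇒ Z² = −E_n n²/E_R = 6.04 × 6² / 13.6 ≈ 15.99
Z = 4

4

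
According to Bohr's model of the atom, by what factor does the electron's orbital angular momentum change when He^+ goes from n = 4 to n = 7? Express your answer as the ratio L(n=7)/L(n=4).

7/4

L = nℏ depends only on n, so L ∝ n.
L(n=7)/L(n=4) = (7/4)^1 = 7/4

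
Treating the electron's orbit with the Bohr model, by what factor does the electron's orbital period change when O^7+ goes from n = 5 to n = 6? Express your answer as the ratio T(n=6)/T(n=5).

T ∝ Z^-2 · n^3; with Z fixed, T ∝ n^3.
T(n=6)/T(n=5) = (6/5)^3 = 216/125

216/125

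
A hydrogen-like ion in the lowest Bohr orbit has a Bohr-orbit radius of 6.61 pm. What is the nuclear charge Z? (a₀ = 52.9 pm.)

8

r_n = n²a₀/Z ⇒ Z = n²a₀/r = 1² × 52.9 / 6.61 ≈ 8.00
Z = 8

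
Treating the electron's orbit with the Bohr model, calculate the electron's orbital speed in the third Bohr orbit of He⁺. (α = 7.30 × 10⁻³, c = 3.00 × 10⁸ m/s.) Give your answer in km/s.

1460 km/s

v_n = Zαc/n = 2 × 0.00730 × 3.00 × 10⁸ / 3
    = 1460 km/s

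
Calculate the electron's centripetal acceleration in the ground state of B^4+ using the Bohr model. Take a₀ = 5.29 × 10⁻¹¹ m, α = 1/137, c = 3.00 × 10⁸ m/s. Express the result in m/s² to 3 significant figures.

r = n²a₀/Z = 1.06 × 10⁻¹¹ m, v = Zαc/n = 1.09 × 10⁷ m/s
a = v²/r = (1.09 × 10⁷)² / 1.06 × 10⁻¹¹ = 1.13 × 10²⁵ m/s²

1.13 × 10²⁵ m/s²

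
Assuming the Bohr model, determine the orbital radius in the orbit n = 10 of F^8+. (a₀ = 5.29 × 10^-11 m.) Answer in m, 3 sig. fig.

5.88 × 10^-10 m

r_n = n²a₀/Z = 10² × 5.29 × 10^-11 / 9
    = 100 × 5.29 × 10^-11 / 9 = 5.88 × 10^-10 m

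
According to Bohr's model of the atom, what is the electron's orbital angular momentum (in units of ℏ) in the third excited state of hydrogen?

L_n = nℏ, so L/ℏ = n = 4.

4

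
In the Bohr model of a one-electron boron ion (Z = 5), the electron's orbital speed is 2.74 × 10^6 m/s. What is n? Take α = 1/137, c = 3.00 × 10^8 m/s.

4

v_n = Zαc/n ⇒ n = Zαc/v = 5 × 0.00730 × 3.00 × 10^8 / 2.74 × 10^6 ≈ 4.00
n = 4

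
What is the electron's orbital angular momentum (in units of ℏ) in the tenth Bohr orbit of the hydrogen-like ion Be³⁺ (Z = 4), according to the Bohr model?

L_n = nℏ, so L/ℏ = n = 10.

10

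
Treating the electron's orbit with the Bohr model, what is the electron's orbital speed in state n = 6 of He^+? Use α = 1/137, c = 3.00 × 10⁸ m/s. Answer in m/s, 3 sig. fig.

7.30 × 10⁵ m/s

v_n = Zαc/n = 2 × 0.00730 × 3.00 × 10⁸ / 6
    = 7.30 × 10⁵ m/s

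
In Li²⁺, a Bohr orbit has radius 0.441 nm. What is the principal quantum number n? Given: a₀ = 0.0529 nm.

r_n = n²a₀/Z ⇒ n² = rZ/a₀ = 0.441 × 3 / 0.0529 ≈ 25.01
n = 5

5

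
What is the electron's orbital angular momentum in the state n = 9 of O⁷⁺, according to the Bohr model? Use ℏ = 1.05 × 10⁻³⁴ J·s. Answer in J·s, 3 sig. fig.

L_n = nℏ = 9 × 1.05 × 10⁻³⁴ = 9.45 × 10⁻³⁴ J·s

9.45 × 10⁻³⁴ J·s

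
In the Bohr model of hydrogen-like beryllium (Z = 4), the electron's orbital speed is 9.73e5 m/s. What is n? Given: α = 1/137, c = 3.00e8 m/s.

9

v_n = Zαc/n ⇒ n = Zαc/v = 4 × 0.00730 × 3.00e8 / 9.73e5 ≈ 9.00
n = 9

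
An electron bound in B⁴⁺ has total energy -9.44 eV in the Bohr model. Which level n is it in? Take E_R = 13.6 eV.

6

E_n = −E_R Z²/n² ⇒ n² = E_R Z²/(−E_n) = 13.6 × 5² / 9.44 ≈ 36.02
n = 6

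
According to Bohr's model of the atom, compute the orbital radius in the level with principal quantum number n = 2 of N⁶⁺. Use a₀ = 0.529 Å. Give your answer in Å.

r_n = n²a₀/Z = 2² × 0.529 / 7
    = 4 × 0.529 / 7 = 0.302 Å

0.302 Å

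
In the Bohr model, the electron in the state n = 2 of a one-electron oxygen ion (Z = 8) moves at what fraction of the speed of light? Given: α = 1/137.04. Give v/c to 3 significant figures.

0.0292

v_n = Zαc/n, so v/c = Zα/n = 8 × 0.00730 / 2 = 0.0292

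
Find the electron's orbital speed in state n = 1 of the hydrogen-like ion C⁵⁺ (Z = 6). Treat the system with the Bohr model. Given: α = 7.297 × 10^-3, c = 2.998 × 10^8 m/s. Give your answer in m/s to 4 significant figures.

1.313 × 10^7 m/s

v_n = Zαc/n = 6 × 0.007297 × 2.998 × 10^8 / 1
    = 1.313 × 10^7 m/s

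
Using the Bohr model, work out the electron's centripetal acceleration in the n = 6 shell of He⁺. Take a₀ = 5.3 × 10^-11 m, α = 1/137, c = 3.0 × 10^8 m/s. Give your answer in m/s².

r = n²a₀/Z = 9.5 × 10^-10 m, v = Zαc/n = 7.3 × 10^5 m/s
a = v²/r = (7.3 × 10^5)² / 9.5 × 10^-10 = 5.6 × 10^20 m/s²

5.6 × 10^20 m/s²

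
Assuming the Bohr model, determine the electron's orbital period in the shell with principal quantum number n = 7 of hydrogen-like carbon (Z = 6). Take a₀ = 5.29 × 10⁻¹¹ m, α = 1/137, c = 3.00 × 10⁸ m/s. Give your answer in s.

1.45 × 10⁻¹⁵ s

r = n²a₀/Z = 7²·5.29 × 10⁻¹¹/6 = 4.32 × 10⁻¹⁰ m
v = Zαc/n = 6·0.00730·3.00 × 10⁸/7 = 1.88 × 10⁶ m/s
T = 2πr/v = 1.45 × 10⁻¹⁵ s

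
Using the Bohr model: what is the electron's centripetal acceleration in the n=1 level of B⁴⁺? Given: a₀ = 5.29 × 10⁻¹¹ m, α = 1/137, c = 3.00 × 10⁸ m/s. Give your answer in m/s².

1.13 × 10²⁵ m/s²

r = n²a₀/Z = 1.06 × 10⁻¹¹ m, v = Zαc/n = 1.09 × 10⁷ m/s
a = v²/r = (1.09 × 10⁷)² / 1.06 × 10⁻¹¹ = 1.13 × 10²⁵ m/s²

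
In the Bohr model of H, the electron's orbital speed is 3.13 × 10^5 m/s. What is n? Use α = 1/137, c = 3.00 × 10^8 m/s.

v_n = Zαc/n ⇒ n = Zαc/v = 1 × 0.00730 × 3.00 × 10^8 / 3.13 × 10^5 ≈ 7.00
n = 7

7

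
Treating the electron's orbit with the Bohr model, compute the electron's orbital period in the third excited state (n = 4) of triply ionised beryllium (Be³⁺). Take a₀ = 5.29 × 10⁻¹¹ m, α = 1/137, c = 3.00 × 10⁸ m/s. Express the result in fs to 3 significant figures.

r = n²a₀/Z = 4²·5.29 × 10⁻¹¹/4 = 2.12 × 10⁻¹⁰ m
v = Zαc/n = 4·0.00730·3.00 × 10⁸/4 = 2.19 × 10⁶ m/s
T = 2πr/v = 6.07 × 10⁻¹⁶ s = 0.607 fs

0.607 fs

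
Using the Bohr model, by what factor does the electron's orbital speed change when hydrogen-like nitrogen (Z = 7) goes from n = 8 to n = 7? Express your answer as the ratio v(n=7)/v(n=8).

8/7

v ∝ Z^1 · n^-1; with Z fixed, v ∝ n^-1.
v(n=7)/v(n=8) = (7/8)^-1 = 8/7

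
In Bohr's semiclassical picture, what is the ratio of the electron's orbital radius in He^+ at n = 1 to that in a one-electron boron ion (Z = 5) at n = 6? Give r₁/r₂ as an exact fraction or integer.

r ∝ Z^-1 · n^2
r₁/r₂ = (2/5)^-1 · (1/6)^2 = 5/72

5/72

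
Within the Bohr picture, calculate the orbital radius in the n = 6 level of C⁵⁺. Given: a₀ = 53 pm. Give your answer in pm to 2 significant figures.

r_n = n²a₀/Z = 6² × 53 / 6
    = 36 × 53 / 6 = 320 pm

320 pm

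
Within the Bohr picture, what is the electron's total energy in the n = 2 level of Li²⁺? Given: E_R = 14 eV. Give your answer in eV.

-32 eV

E_n = −E_R·Z²/n² = −14 × 3²/2² = -32 eV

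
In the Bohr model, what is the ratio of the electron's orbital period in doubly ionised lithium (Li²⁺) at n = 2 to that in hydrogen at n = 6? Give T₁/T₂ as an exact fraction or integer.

T ∝ Z^-2 · n^3
T₁/T₂ = (3/1)^-2 · (2/6)^3 = 1/243

1/243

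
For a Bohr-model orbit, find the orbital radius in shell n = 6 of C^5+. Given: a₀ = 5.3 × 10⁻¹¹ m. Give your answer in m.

3.2 × 10⁻¹⁰ m

r_n = n²a₀/Z = 6² × 5.3 × 10⁻¹¹ / 6
    = 36 × 5.3 × 10⁻¹¹ / 6 = 3.2 × 10⁻¹⁰ m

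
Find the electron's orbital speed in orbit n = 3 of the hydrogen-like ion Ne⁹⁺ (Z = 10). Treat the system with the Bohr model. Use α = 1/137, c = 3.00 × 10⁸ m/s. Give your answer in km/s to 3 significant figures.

7300 km/s

v_n = Zαc/n = 10 × 0.00730 × 3.00 × 10⁸ / 3
    = 7300 km/s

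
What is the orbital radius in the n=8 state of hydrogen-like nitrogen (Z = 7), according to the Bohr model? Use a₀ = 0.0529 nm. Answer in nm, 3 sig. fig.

0.484 nm

r_n = n²a₀/Z = 8² × 0.0529 / 7
    = 64 × 0.0529 / 7 = 0.484 nm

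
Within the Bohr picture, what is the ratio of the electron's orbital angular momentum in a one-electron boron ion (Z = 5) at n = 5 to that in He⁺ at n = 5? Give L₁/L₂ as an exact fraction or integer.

1

L = nℏ is independent of Z.
L₁/L₂ = n₁/n₂ = 5/5 = 1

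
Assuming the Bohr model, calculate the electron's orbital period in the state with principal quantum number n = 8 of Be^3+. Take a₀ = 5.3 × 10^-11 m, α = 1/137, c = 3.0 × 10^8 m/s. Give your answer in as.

r = n²a₀/Z = 8²·5.3 × 10^-11/4 = 8.5 × 10^-10 m
v = Zαc/n = 4·0.0073·3.0 × 10^8/8 = 1.1 × 10^6 m/s
T = 2πr/v = 4.9 × 10^-15 s = 4900 as

4900 as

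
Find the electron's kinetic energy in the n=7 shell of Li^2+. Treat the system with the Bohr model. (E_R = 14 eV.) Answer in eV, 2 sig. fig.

For a Coulomb orbit the virial theorem gives K = −E_n.
E_n = −E_R·Z²/n², so K = E_R·Z²/n² = 14 × 3²/7² = 2.6 eV

2.6 eV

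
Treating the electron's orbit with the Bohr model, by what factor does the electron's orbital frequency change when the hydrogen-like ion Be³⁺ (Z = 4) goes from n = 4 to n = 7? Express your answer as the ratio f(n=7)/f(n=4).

f ∝ Z^2 · n^-3; with Z fixed, f ∝ n^-3.
f(n=7)/f(n=4) = (7/4)^-3 = 64/343

64/343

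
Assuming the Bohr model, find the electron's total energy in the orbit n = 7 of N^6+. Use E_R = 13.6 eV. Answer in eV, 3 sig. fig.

-13.6 eV

E_n = −E_R·Z²/n² = −13.6 × 7²/7² = -13.6 eV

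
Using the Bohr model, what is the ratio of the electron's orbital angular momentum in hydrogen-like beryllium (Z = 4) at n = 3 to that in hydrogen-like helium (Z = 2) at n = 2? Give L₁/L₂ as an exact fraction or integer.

L = nℏ is independent of Z.
L₁/L₂ = n₁/n₂ = 3/2 = 3/2

3/2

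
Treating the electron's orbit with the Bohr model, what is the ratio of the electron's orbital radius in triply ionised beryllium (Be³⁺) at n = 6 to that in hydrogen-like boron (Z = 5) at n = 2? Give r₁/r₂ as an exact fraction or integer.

r ∝ Z^-1 · n^2
r₁/r₂ = (4/5)^-1 · (6/2)^2 = 45/4

45/4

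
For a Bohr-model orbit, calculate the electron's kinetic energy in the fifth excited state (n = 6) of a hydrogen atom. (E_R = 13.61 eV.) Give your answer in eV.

0.3781 eV

For a Coulomb orbit the virial theorem gives K = −E_n.
E_n = −E_R·Z²/n², so K = E_R·Z²/n² = 13.61 × 1²/6² = 0.3781 eV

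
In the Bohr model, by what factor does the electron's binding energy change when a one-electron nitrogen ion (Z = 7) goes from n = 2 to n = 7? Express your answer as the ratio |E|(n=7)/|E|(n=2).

4/49

|E| ∝ Z^2 · n^-2; with Z fixed, |E| ∝ n^-2.
|E|(n=7)/|E|(n=2) = (7/2)^-2 = 4/49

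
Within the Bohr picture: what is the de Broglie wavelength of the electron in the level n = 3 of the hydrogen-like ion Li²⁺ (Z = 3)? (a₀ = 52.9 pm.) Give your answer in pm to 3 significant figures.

332 pm

The Bohr quantisation condition is nλ = 2πr_n.
r_n = n²a₀/Z = 159 pm
λ = 2πr_n/n = 2π·159/3 = 332 pm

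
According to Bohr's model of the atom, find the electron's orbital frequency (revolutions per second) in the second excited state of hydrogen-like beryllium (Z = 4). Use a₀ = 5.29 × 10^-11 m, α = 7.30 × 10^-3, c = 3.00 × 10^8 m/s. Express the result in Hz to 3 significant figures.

r = n²a₀/Z = 1.19 × 10^-10 m, v = Zαc/n = 2.92 × 10^6 m/s
f = v/(2πr) = 3.90 × 10^15 Hz

3.90 × 10^15 Hz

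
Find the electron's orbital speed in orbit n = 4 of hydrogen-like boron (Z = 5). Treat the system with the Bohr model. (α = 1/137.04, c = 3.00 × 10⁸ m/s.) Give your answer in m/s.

2.74 × 10⁶ m/s

v_n = Zαc/n = 5 × 0.00730 × 3.00 × 10⁸ / 4
    = 2.74 × 10⁶ m/s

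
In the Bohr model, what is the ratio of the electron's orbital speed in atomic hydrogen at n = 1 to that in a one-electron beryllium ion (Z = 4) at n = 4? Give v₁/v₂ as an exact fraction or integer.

v ∝ Z^1 · n^-1
v₁/v₂ = (1/4)^1 · (1/4)^-1 = 1

1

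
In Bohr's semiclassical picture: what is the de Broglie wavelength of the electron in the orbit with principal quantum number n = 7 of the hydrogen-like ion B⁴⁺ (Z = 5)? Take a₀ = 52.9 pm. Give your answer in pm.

465 pm

The Bohr quantisation condition is nλ = 2πr_n.
r_n = n²a₀/Z = 518 pm
λ = 2πr_n/n = 2π·518/7 = 465 pm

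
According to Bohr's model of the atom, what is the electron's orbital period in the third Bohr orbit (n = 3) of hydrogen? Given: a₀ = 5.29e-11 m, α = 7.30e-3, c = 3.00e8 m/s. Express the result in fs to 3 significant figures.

4.10 fs

r = n²a₀/Z = 3²·5.29e-11/1 = 4.76e-10 m
v = Zαc/n = 1·0.00730·3.00e8/3 = 7.30e5 m/s
T = 2πr/v = 4.10e-15 s = 4.10 fs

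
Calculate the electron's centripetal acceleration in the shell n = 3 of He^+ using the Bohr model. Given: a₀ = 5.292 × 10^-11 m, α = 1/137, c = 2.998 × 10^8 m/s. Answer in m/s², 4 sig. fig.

r = n²a₀/Z = 2.381 × 10^-10 m, v = Zαc/n = 1.459 × 10^6 m/s
a = v²/r = (1.459 × 10^6)² / 2.381 × 10^-10 = 8.937 × 10^21 m/s²

8.937 × 10^21 m/s²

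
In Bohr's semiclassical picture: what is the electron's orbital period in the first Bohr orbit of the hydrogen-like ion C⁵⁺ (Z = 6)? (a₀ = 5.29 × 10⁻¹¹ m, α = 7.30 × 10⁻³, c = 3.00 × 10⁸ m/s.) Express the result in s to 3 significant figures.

4.22 × 10⁻¹⁸ s

r = n²a₀/Z = 1²·5.29 × 10⁻¹¹/6 = 8.82 × 10⁻¹² m
v = Zαc/n = 6·0.00730·3.00 × 10⁸/1 = 1.31 × 10⁷ m/s
T = 2πr/v = 4.22 × 10⁻¹⁸ s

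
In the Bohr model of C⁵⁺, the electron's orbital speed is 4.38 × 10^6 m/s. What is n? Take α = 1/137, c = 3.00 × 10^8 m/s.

3

v_n = Zαc/n ⇒ n = Zαc/v = 6 × 0.00730 × 3.00 × 10^8 / 4.38 × 10^6 ≈ 3.00
n = 3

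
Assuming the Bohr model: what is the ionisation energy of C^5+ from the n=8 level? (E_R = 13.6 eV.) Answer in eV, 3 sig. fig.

7.65 eV

E_n = −E_R·Z²/n² = −13.6 × 6²/8² eV = -7.65 eV
Ionisation energy = −E_n = 7.65 eV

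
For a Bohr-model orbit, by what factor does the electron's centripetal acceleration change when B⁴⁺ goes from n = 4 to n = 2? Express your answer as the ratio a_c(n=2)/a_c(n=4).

16

a_c ∝ Z^3 · n^-4; with Z fixed, a_c ∝ n^-4.
a_c(n=2)/a_c(n=4) = (2/4)^-4 = 16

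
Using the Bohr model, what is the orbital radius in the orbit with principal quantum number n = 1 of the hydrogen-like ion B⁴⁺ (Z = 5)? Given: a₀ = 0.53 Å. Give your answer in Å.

0.11 Å

r_n = n²a₀/Z = 1² × 0.53 / 5
    = 1 × 0.53 / 5 = 0.11 Å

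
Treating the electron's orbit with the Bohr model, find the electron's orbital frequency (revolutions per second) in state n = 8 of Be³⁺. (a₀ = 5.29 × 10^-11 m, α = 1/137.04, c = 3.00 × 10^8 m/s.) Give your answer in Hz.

r = n²a₀/Z = 8.46 × 10^-10 m, v = Zαc/n = 1.09 × 10^6 m/s
f = v/(2πr) = 2.06 × 10^14 Hz

2.06 × 10^14 Hz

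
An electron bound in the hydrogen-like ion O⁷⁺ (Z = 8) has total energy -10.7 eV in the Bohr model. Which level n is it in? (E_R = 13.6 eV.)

E_n = −E_R Z²/n² ⇒ n² = E_R Z²/(−E_n) = 13.6 × 8² / 10.7 ≈ 81.35
n = 9

9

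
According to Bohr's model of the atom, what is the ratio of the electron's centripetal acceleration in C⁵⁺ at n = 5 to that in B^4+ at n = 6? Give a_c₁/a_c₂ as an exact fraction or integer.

a_c ∝ Z^3 · n^-4
a_c₁/a_c₂ = (6/5)^3 · (5/6)^-4 = 279936/78125

279936/78125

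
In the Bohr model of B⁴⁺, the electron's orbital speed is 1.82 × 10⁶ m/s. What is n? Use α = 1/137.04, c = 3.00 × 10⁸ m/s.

6

v_n = Zαc/n ⇒ n = Zαc/v = 5 × 0.00730 × 3.00 × 10⁸ / 1.82 × 10⁶ ≈ 6.01
n = 6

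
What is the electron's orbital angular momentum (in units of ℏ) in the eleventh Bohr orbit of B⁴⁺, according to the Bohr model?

11

L_n = nℏ, so L/ℏ = n = 11.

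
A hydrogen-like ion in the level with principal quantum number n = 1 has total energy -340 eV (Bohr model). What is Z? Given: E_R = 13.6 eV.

5

E_n = −E_R Z²/n² ⇒ Z² = −E_n n²/E_R = 340 × 1² / 13.6 ≈ 25.00
Z = 5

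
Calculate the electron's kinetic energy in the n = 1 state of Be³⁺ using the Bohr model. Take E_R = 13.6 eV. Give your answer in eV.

For a Coulomb orbit the virial theorem gives K = −E_n.
E_n = −E_R·Z²/n², so K = E_R·Z²/n² = 13.6 × 4²/1² = 218 eV

218 eV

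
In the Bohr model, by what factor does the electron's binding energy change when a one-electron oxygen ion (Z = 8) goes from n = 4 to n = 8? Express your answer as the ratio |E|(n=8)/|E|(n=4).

|E| ∝ Z^2 · n^-2; with Z fixed, |E| ∝ n^-2.
|E|(n=8)/|E|(n=4) = (8/4)^-2 = 1/4

1/4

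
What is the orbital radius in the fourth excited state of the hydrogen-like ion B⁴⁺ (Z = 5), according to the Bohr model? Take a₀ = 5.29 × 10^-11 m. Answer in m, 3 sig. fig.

2.64 × 10^-10 m

r_n = n²a₀/Z = 5² × 5.29 × 10^-11 / 5
    = 25 × 5.29 × 10^-11 / 5 = 2.64 × 10^-10 m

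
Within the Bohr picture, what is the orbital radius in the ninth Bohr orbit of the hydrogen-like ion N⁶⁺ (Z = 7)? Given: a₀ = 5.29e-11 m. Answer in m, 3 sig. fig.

r_n = n²a₀/Z = 9² × 5.29e-11 / 7
    = 81 × 5.29e-11 / 7 = 6.12e-10 m

6.12e-10 m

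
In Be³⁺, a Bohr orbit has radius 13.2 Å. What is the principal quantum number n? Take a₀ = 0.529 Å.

10

r_n = n²a₀/Z ⇒ n² = rZ/a₀ = 13.2 × 4 / 0.529 ≈ 99.81
n = 10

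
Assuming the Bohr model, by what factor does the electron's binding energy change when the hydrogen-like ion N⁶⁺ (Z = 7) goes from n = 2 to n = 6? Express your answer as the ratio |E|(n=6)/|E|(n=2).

|E| ∝ Z^2 · n^-2; with Z fixed, |E| ∝ n^-2.
|E|(n=6)/|E|(n=2) = (6/2)^-2 = 1/9

1/9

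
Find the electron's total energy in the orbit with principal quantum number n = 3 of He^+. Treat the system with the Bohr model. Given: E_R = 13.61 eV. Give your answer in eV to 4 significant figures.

E_n = −E_R·Z²/n² = −13.61 × 2²/3² = -6.049 eV

-6.049 eV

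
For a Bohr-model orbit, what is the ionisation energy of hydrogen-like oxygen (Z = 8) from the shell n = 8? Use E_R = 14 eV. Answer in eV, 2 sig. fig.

14 eV

E_n = −E_R·Z²/n² = −14 × 8²/8² eV = -14 eV
Ionisation energy = −E_n = 14 eV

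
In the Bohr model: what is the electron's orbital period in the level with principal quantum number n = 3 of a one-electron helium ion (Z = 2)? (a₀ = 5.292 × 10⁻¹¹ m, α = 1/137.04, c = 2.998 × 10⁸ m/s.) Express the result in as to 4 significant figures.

1026 as

r = n²a₀/Z = 3²·5.292 × 10⁻¹¹/2 = 2.381 × 10⁻¹⁰ m
v = Zαc/n = 2·0.007297·2.998 × 10⁸/3 = 1.458 × 10⁶ m/s
T = 2πr/v = 1.026 × 10⁻¹⁵ s = 1026 as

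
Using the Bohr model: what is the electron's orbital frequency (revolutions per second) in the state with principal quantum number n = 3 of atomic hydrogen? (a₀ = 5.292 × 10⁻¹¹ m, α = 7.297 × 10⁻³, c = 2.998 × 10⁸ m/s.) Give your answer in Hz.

2.437 × 10¹⁴ Hz

r = n²a₀/Z = 4.763 × 10⁻¹⁰ m, v = Zαc/n = 7.292 × 10⁵ m/s
f = v/(2πr) = 2.437 × 10¹⁴ Hz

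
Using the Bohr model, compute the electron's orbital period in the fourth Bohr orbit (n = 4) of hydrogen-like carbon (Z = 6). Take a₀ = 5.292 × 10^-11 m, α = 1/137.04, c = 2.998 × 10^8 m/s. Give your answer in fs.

0.2702 fs

r = n²a₀/Z = 4²·5.292 × 10^-11/6 = 1.411 × 10^-10 m
v = Zαc/n = 6·0.007297·2.998 × 10^8/4 = 3.282 × 10^6 m/s
T = 2πr/v = 2.702 × 10^-16 s = 0.2702 fs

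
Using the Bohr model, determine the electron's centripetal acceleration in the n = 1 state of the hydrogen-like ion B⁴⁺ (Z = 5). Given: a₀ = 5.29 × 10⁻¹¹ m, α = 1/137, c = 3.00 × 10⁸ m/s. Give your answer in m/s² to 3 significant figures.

1.13 × 10²⁵ m/s²

r = n²a₀/Z = 1.06 × 10⁻¹¹ m, v = Zαc/n = 1.09 × 10⁷ m/s
a = v²/r = (1.09 × 10⁷)² / 1.06 × 10⁻¹¹ = 1.13 × 10²⁵ m/s²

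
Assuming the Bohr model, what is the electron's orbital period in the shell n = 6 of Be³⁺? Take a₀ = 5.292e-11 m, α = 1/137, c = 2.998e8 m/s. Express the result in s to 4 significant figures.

2.051e-15 s

r = n²a₀/Z = 6²·5.292e-11/4 = 4.763e-10 m
v = Zαc/n = 4·0.007299·2.998e8/6 = 1.459e6 m/s
T = 2πr/v = 2.051e-15 s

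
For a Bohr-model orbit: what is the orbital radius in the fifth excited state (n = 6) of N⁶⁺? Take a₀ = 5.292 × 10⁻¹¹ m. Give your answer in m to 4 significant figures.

2.722 × 10⁻¹⁰ m

r_n = n²a₀/Z = 6² × 5.292 × 10⁻¹¹ / 7
    = 36 × 5.292 × 10⁻¹¹ / 7 = 2.722 × 10⁻¹⁰ m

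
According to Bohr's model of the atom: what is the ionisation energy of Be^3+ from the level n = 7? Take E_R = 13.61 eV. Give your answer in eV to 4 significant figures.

E_n = −E_R·Z²/n² = −13.61 × 4²/7² eV = -4.444 eV
Ionisation energy = −E_n = 4.444 eV

4.444 eV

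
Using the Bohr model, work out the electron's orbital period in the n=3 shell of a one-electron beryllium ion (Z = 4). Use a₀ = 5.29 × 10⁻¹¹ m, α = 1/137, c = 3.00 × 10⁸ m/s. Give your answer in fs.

0.256 fs

r = n²a₀/Z = 3²·5.29 × 10⁻¹¹/4 = 1.19 × 10⁻¹⁰ m
v = Zαc/n = 4·0.00730·3.00 × 10⁸/3 = 2.92 × 10⁶ m/s
T = 2πr/v = 2.56 × 10⁻¹⁶ s = 0.256 fs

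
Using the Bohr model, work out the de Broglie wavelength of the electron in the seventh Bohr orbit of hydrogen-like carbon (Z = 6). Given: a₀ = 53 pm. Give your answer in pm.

The Bohr quantisation condition is nλ = 2πr_n.
r_n = n²a₀/Z = 430 pm
λ = 2πr_n/n = 2π·430/7 = 390 pm

390 pm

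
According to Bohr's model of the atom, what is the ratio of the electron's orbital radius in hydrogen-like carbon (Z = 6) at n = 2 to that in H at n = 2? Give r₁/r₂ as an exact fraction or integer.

r ∝ Z^-1 · n^2
r₁/r₂ = (6/1)^-1 · (2/2)^2 = 1/6

1/6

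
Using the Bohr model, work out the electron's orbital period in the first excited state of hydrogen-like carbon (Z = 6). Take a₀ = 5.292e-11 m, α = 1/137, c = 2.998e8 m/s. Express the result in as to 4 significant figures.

r = n²a₀/Z = 2²·5.292e-11/6 = 3.528e-11 m
v = Zαc/n = 6·0.007299·2.998e8/2 = 6.565e6 m/s
T = 2πr/v = 3.377e-17 s = 33.77 as

33.77 as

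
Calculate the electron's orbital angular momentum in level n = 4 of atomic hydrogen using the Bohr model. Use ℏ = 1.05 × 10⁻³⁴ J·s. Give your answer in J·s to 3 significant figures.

L_n = nℏ = 4 × 1.05 × 10⁻³⁴ = 4.20 × 10⁻³⁴ J·s

4.20 × 10⁻³⁴ J·s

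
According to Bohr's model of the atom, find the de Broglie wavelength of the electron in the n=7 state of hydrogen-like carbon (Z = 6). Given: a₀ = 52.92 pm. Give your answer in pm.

The Bohr quantisation condition is nλ = 2πr_n.
r_n = n²a₀/Z = 432.2 pm
λ = 2πr_n/n = 2π·432.2/7 = 387.9 pm

387.9 pm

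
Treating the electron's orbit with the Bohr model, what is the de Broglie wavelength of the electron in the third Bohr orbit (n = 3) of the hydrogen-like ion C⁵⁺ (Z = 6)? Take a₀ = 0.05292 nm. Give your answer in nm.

0.1663 nm

The Bohr quantisation condition is nλ = 2πr_n.
r_n = n²a₀/Z = 0.07938 nm
λ = 2πr_n/n = 2π·0.07938/3 = 0.1663 nm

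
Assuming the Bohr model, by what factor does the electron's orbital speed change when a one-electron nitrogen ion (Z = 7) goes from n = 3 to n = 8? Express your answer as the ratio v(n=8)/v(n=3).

v ∝ Z^1 · n^-1; with Z fixed, v ∝ n^-1.
v(n=8)/v(n=3) = (8/3)^-1 = 3/8

3/8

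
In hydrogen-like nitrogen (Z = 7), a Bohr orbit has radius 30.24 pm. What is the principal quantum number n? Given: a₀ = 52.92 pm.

r_n = n²a₀/Z ⇒ n² = rZ/a₀ = 30.24 × 7 / 52.92 ≈ 4.00
n = 2

2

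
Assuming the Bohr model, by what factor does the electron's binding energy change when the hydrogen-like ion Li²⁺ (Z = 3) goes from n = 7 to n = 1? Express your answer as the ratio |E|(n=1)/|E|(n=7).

49

|E| ∝ Z^2 · n^-2; with Z fixed, |E| ∝ n^-2.
|E|(n=1)/|E|(n=7) = (1/7)^-2 = 49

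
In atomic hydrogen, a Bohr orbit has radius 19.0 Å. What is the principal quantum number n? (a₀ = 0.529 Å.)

6

r_n = n²a₀/Z ⇒ n² = rZ/a₀ = 19.0 × 1 / 0.529 ≈ 35.92
n = 6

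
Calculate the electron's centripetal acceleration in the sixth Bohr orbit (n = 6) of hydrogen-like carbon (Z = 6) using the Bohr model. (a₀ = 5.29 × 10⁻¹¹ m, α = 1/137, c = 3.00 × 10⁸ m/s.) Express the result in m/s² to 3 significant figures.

1.51 × 10²² m/s²

r = n²a₀/Z = 3.17 × 10⁻¹⁰ m, v = Zαc/n = 2.19 × 10⁶ m/s
a = v²/r = (2.19 × 10⁶)² / 3.17 × 10⁻¹⁰ = 1.51 × 10²² m/s²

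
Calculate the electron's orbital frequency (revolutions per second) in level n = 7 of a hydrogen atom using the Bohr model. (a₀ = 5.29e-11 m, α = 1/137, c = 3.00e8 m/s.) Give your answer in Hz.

r = n²a₀/Z = 2.59e-9 m, v = Zαc/n = 3.13e5 m/s
f = v/(2πr) = 1.92e13 Hz

1.92e13 Hz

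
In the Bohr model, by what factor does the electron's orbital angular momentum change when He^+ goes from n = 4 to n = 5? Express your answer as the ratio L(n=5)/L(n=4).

5/4

L = nℏ depends only on n, so L ∝ n.
L(n=5)/L(n=4) = (5/4)^1 = 5/4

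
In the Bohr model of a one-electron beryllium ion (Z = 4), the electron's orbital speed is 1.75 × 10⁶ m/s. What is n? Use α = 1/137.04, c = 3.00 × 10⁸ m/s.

v_n = Zαc/n ⇒ n = Zαc/v = 4 × 0.00730 × 3.00 × 10⁸ / 1.75 × 10⁶ ≈ 5.00
n = 5

5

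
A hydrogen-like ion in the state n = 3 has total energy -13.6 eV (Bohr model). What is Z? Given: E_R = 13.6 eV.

E_n = −E_R Z²/n² ⇒ Z² = −E_n n²/E_R = 13.6 × 3² / 13.6 ≈ 9.00
Z = 3

3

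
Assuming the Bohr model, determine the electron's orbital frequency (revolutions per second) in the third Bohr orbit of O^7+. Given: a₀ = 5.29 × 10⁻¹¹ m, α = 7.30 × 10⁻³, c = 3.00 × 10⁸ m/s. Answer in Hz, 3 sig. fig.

1.56 × 10¹⁶ Hz

r = n²a₀/Z = 5.95 × 10⁻¹¹ m, v = Zαc/n = 5.84 × 10⁶ m/s
f = v/(2πr) = 1.56 × 10¹⁶ Hz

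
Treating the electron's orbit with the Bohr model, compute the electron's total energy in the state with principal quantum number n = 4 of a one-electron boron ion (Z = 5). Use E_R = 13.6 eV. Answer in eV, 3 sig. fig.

-21.2 eV

E_n = −E_R·Z²/n² = −13.6 × 5²/4² = -21.2 eV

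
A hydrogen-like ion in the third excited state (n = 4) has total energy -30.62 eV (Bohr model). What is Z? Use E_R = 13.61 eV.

E_n = −E_R Z²/n² ⇒ Z² = −E_n n²/E_R = 30.62 × 4² / 13.61 ≈ 36.00
Z = 6

6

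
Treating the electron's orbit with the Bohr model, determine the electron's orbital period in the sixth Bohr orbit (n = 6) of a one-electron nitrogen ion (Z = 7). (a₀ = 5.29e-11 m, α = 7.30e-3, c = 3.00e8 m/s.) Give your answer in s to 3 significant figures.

6.69e-16 s

r = n²a₀/Z = 6²·5.29e-11/7 = 2.72e-10 m
v = Zαc/n = 7·0.00730·3.00e8/6 = 2.56e6 m/s
T = 2πr/v = 6.69e-16 s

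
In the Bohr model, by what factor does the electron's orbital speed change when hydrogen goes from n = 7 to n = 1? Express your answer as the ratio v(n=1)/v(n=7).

v ∝ Z^1 · n^-1; with Z fixed, v ∝ n^-1.
v(n=1)/v(n=7) = (1/7)^-1 = 7

7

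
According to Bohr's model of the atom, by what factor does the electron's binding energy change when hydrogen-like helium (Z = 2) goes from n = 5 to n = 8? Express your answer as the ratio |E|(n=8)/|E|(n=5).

|E| ∝ Z^2 · n^-2; with Z fixed, |E| ∝ n^-2.
|E|(n=8)/|E|(n=5) = (8/5)^-2 = 25/64

25/64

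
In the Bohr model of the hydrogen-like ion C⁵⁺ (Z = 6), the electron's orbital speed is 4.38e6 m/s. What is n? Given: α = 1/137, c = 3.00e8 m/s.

3

v_n = Zαc/n ⇒ n = Zαc/v = 6 × 0.00730 × 3.00e8 / 4.38e6 ≈ 3.00
n = 3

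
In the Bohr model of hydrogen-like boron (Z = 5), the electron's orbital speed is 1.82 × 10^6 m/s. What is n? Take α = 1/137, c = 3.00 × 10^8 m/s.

6

v_n = Zαc/n ⇒ n = Zαc/v = 5 × 0.00730 × 3.00 × 10^8 / 1.82 × 10^6 ≈ 6.02
n = 6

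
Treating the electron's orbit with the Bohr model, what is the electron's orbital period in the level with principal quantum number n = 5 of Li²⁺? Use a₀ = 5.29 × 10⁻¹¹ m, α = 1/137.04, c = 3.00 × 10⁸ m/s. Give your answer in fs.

r = n²a₀/Z = 5²·5.29 × 10⁻¹¹/3 = 4.41 × 10⁻¹⁰ m
v = Zαc/n = 3·0.00730·3.00 × 10⁸/5 = 1.31 × 10⁶ m/s
T = 2πr/v = 2.11 × 10⁻¹⁵ s = 2.11 fs

2.11 fs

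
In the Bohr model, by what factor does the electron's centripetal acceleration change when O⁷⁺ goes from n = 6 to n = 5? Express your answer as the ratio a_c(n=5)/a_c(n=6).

a_c ∝ Z^3 · n^-4; with Z fixed, a_c ∝ n^-4.
a_c(n=5)/a_c(n=6) = (5/6)^-4 = 1296/625

1296/625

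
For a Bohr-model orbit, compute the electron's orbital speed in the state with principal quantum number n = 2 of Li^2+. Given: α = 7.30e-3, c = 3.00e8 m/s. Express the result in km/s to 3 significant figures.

3280 km/s

v_n = Zαc/n = 3 × 0.00730 × 3.00e8 / 2
    = 3280 km/s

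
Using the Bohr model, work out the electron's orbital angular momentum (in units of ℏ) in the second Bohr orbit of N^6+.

L_n = nℏ, so L/ℏ = n = 2.

2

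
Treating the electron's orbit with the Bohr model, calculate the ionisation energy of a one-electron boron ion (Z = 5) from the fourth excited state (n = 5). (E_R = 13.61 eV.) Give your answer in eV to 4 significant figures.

13.61 eV

E_n = −E_R·Z²/n² = −13.61 × 5²/5² eV = -13.61 eV
Ionisation energy = −E_n = 13.61 eV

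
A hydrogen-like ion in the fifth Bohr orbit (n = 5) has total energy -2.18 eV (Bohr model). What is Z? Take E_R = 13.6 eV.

2

E_n = −E_R Z²/n² ⇒ Z² = −E_n n²/E_R = 2.18 × 5² / 13.6 ≈ 4.01
Z = 2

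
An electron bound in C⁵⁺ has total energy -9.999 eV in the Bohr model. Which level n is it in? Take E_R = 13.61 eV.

7

E_n = −E_R Z²/n² ⇒ n² = E_R Z²/(−E_n) = 13.61 × 6² / 9.999 ≈ 49.00
n = 7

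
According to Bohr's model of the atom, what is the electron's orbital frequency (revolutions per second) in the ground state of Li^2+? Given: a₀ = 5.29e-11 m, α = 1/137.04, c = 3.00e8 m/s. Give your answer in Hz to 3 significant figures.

r = n²a₀/Z = 1.76e-11 m, v = Zαc/n = 6.57e6 m/s
f = v/(2πr) = 5.93e16 Hz

5.93e16 Hz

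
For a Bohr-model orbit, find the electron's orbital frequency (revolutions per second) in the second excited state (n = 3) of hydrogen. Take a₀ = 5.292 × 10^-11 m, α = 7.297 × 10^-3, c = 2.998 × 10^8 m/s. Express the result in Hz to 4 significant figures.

r = n²a₀/Z = 4.763 × 10^-10 m, v = Zαc/n = 7.292 × 10^5 m/s
f = v/(2πr) = 2.437 × 10^14 Hz

2.437 × 10^14 Hz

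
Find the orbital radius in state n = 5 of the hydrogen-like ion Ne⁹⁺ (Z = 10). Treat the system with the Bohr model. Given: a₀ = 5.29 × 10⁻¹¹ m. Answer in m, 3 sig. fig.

1.32 × 10⁻¹⁰ m

r_n = n²a₀/Z = 5² × 5.29 × 10⁻¹¹ / 10
    = 25 × 5.29 × 10⁻¹¹ / 10 = 1.32 × 10⁻¹⁰ m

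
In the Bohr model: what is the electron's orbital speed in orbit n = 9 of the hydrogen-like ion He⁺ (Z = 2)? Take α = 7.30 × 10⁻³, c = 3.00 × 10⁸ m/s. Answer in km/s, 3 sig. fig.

487 km/s

v_n = Zαc/n = 2 × 0.00730 × 3.00 × 10⁸ / 9
    = 487 km/s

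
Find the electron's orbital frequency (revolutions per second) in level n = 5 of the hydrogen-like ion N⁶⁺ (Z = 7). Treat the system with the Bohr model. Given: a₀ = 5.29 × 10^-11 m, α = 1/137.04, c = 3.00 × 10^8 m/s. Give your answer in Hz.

r = n²a₀/Z = 1.89 × 10^-10 m, v = Zαc/n = 3.06 × 10^6 m/s
f = v/(2πr) = 2.58 × 10^15 Hz

2.58 × 10^15 Hz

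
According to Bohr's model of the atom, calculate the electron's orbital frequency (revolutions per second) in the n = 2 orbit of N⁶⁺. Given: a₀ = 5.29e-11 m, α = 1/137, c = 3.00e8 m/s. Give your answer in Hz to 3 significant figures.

r = n²a₀/Z = 3.02e-11 m, v = Zαc/n = 7.66e6 m/s
f = v/(2πr) = 4.04e16 Hz

4.04e16 Hz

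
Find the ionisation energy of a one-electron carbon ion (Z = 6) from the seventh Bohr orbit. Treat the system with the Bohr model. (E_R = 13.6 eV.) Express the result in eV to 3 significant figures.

E_n = −E_R·Z²/n² = −13.6 × 6²/7² eV = -9.99 eV
Ionisation energy = −E_n = 9.99 eV

9.99 eV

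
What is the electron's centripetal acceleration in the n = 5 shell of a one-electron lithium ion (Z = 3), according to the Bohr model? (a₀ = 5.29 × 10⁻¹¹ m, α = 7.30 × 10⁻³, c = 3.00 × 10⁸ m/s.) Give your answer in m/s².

r = n²a₀/Z = 4.41 × 10⁻¹⁰ m, v = Zαc/n = 1.31 × 10⁶ m/s
a = v²/r = (1.31 × 10⁶)² / 4.41 × 10⁻¹⁰ = 3.92 × 10²¹ m/s²

3.92 × 10²¹ m/s²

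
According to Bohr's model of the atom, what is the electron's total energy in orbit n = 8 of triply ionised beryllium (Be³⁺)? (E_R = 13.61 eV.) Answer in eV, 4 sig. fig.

-3.402 eV

E_n = −E_R·Z²/n² = −13.61 × 4²/8² = -3.402 eV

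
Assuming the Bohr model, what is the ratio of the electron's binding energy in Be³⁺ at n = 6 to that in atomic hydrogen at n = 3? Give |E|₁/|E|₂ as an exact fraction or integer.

|E| ∝ Z^2 · n^-2
|E|₁/|E|₂ = (4/1)^2 · (6/3)^-2 = 4

4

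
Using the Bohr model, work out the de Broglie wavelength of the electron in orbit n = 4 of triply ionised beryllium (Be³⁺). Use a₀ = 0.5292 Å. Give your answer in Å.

3.325 Å

The Bohr quantisation condition is nλ = 2πr_n.
r_n = n²a₀/Z = 2.117 Å
λ = 2πr_n/n = 2π·2.117/4 = 3.325 Å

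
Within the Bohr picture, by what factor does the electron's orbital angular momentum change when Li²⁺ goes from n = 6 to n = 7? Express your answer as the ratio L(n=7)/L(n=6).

L = nℏ depends only on n, so L ∝ n.
L(n=7)/L(n=6) = (7/6)^1 = 7/6

7/6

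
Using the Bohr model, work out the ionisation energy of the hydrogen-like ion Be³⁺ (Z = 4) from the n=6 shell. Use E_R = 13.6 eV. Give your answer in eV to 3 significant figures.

6.04 eV

E_n = −E_R·Z²/n² = −13.6 × 4²/6² eV = -6.04 eV
Ionisation energy = −E_n = 6.04 eV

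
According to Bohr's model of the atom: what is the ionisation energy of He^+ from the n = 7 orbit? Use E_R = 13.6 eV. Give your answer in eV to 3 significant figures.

E_n = −E_R·Z²/n² = −13.6 × 2²/7² eV = -1.11 eV
Ionisation energy = −E_n = 1.11 eV

1.11 eV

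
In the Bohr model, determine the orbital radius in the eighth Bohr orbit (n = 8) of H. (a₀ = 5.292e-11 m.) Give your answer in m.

3.387e-9 m

r_n = n²a₀/Z = 8² × 5.292e-11 / 1
    = 64 × 5.292e-11 / 1 = 3.387e-9 m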